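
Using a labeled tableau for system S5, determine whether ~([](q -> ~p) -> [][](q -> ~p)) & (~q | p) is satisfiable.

Unsatisfiable (every branch closes)

1. ~([](q -> ~p) -> [][](q -> ~p)) & (~q | p), u
2. ~([](q -> ~p) -> [][](q -> ~p)), u
3. ~q | p, u
4. [](q -> ~p), u
5. ~[][](q -> ~p), u
6. q -> ~p, u
7. p, u
8. ~q, u
9. ~[](q -> ~p), v
10. q -> ~p, v
11. ~p, v
12. ~(q -> ~p), w
13. q, w
14. p, w
15. q -> ~p, w
16. ~p, w
Accessibility: uRu, uRv, uRw, vRu, vRv, vRw, wRu, wRv, wRw
Branch closes: p and ~p both at w.
All branches of the tableau close; one closing branch shown above.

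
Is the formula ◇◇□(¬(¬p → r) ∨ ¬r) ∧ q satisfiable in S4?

1. ◇◇□(¬(¬p → r) ∨ ¬r) ∧ q, 0
2. ◇◇□(¬(¬p → r) ∨ ¬r), 0
3. q, 0
4. ◇□(¬(¬p → r) ∨ ¬r), 1
5. □(¬(¬p → r) ∨ ¬r), 2
6. ¬(¬p → r) ∨ ¬r, 2
7. ¬r, 2
Accessibility: 0R0, 0R1, 0R2, 1R1, 1R2, 2R2

Yes, satisfiable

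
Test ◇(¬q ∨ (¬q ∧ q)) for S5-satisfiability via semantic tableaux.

Yes, satisfiable

1. ◇(¬q ∨ (¬q ∧ q)), u
2. ¬q ∨ (¬q ∧ q), v
3. ¬q, v
Accessibility: uRu, uRv, vRu, vRv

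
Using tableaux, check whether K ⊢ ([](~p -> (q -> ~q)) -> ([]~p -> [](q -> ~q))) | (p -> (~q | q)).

Valid in K

Tableau for the negation ~(([](~p -> (q -> ~q)) -> ([]~p -> [](q -> ~q))) | (p -> (~q | q))):
1. ~(([](~p -> (q -> ~q)) -> ([]~p -> [](q -> ~q))) | (p -> (~q | q))), w0
2. ~([](~p -> (q -> ~q)) -> ([]~p -> [](q -> ~q))), w0
3. ~(p -> (~q | q)), w0
4. [](~p -> (q -> ~q)), w0
5. ~([]~p -> [](q -> ~q)), w0
6. p, w0
7. ~(~q | q), w0
8. []~p, w0
9. ~[](q -> ~q), w0
10. q, w0
11. ~q, w0
Branch closes: q and ~q both at w0.
Every branch of the negation's tableau closes; the branch above is one of them.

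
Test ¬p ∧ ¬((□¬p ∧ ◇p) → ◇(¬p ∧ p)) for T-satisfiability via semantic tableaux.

1. ¬p ∧ ¬((□¬p ∧ ◇p) → ◇(¬p ∧ p)), w0
2. ¬p, w0   [∧-rule on 1]
3. ¬((□¬p ∧ ◇p) → ◇(¬p ∧ p)), w0   [∧-rule on 1]
4. □¬p ∧ ◇p, w0   [¬→-rule on 3]
5. ¬◇(¬p ∧ p), w0   [¬→-rule on 3]
6. □¬p, w0   [∧-rule on 4]
7. ◇p, w0   [∧-rule on 4]
8. ¬(¬p ∧ p), w0   [¬◇-rule on 5 via w0Rw0]
9. p, w1   [◇-rule on 7: fresh world w1, w0Rw1]
10. ¬(¬p ∧ p), w1   [¬◇-rule on 5 via w0Rw1]
11. ¬p, w1   [□-rule on 6 via w0Rw1]
Accessibility: w0Rw0, w0Rw1, w1Rw1
Branch closes: p and ¬p both at w1.
(One branch shown.) All branches close.

Unsatisfiable (every branch closes)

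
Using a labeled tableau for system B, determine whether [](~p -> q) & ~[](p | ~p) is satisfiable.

Unsatisfiable

1. [](~p -> q) & ~[](p | ~p), u
2. [](~p -> q), u
3. ~[](p | ~p), u
4. ~p -> q, u
5. q, u
6. ~(p | ~p), v
7. ~p, v
8. p, v
Accessibility: uRu, uRv, vRu, vRv
Branch closes: p and ~p both at v.
All branches of the tableau close; one closing branch shown above.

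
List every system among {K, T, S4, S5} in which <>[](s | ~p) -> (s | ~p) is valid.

S5

S4-tableau for the negation ~(<>[](s | ~p) -> (s | ~p)):
1. ~(<>[](s | ~p) -> (s | ~p)), w0
2. <>[](s | ~p), w0
3. ~(s | ~p), w0
4. ~s, w0
5. p, w0
6. [](s | ~p), w1
7. s | ~p, w1
8. ~p, w1
Accessibility: w0Rw0, w0Rw1, w1Rw1
Complete open branch: countermodel on an S4-frame, so not valid in S4, nor in K, T (the same frame is also a K-frame and a T-frame).
S5-tableau for the negation ~(<>[](s | ~p) -> (s | ~p)):
1. ~(<>[](s | ~p) -> (s | ~p)), w0
2. <>[](s | ~p), w0
3. ~(s | ~p), w0
4. ~s, w0
5. p, w0
6. [](s | ~p), w1
7. s | ~p, w0
8. s | ~p, w1
9. ~p, w0
Accessibility: w0Rw0, w0Rw1, w1Rw0, w1Rw1
Branch closes: p and ~p both at w0.
Every branch closes (one shown): valid in S5.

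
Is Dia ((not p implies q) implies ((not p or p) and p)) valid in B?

Tableau for the negation not Dia ((not p implies q) implies ((not p or p) and p)):
1. not Dia ((not p implies q) implies ((not p or p) and p)), 0
2. not ((not p implies q) implies ((not p or p) and p)), 0
3. not p implies q, 0
4. not ((not p or p) and p), 0
5. q, 0
6. not p, 0
Accessibility: 0R0
The negation has an open branch (countermodel exists).

Invalid (countermodel exists)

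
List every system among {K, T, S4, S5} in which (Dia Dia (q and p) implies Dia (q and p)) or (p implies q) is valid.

S4-tableau for the negation not ((Dia Dia (q and p) implies Dia (q and p)) or (p implies q)):
1. not ((Dia Dia (q and p) implies Dia (q and p)) or (p implies q)), u
2. not (Dia Dia (q and p) implies Dia (q and p)), u
3. not (p implies q), u
4. Dia Dia (q and p), u
5. not Dia (q and p), u
6. p, u
7. not q, u
8. not (q and p), u
9. Dia (q and p), v
10. not (q and p), v
11. not p, v
12. q and p, w
13. q, w
14. p, w
15. not (q and p), w
16. not p, w
Accessibility: uRu, uRv, uRw, vRv, vRw, wRw
Branch closes: p and not p both at w.
Every branch closes (one shown): valid in S4, hence also in S5 (every theorem of S4 is a theorem of S5).
T-tableau for the negation not ((Dia Dia (q and p) implies Dia (q and p)) or (p implies q)):
1. not ((Dia Dia (q and p) implies Dia (q and p)) or (p implies q)), u
2. not (Dia Dia (q and p) implies Dia (q and p)), u
3. not (p implies q), u
4. Dia Dia (q and p), u
5. not Dia (q and p), u
6. p, u
7. not q, u
8. not (q and p), u
9. Dia (q and p), v
10. not (q and p), v
11. not p, v
12. q and p, w
13. q, w
14. p, w
Accessibility: uRu, uRv, vRv, vRw, wRw
Complete open branch: countermodel on a T-frame, so not valid in T, nor in K (the same frame is also a K-frame).

S4, S5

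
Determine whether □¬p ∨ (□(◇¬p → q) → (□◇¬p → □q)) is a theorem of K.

Tableau for the negation ¬(□¬p ∨ (□(◇¬p → q) → (□◇¬p → □q))):
1. ¬(□¬p ∨ (□(◇¬p → q) → (□◇¬p → □q))), w0
2. ¬□¬p, w0
3. ¬(□(◇¬p → q) → (□◇¬p → □q)), w0
4. □(◇¬p → q), w0
5. ¬(□◇¬p → □q), w0
6. □◇¬p, w0
7. ¬□q, w0
8. p, w1
9. ◇¬p → q, w1
10. ◇¬p, w1
11. q, w1
12. ¬q, w2
13. ◇¬p → q, w2
14. ◇¬p, w2
15. ¬◇¬p, w2
16. ¬p, w3
17. ¬p, w4
18. p, w4
Accessibility: w0Rw1, w0Rw2, w1Rw3, w2Rw4
Branch closes: p and ¬p both at w4.
All branches of the negation close; one closing branch shown above.

Valid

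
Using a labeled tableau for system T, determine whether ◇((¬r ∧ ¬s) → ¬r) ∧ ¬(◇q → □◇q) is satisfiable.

Yes, satisfiable

1. ◇((¬r ∧ ¬s) → ¬r) ∧ ¬(◇q → □◇q), u
2. ◇((¬r ∧ ¬s) → ¬r), u
3. ¬(◇q → □◇q), u
4. ◇q, u
5. ¬□◇q, u
6. (¬r ∧ ¬s) → ¬r, v
7. ¬r, v
8. q, w
9. ¬◇q, x
10. ¬q, x
Accessibility: uRu, uRv, uRw, uRx, vRv, wRw, xRx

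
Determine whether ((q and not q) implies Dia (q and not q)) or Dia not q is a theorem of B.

Valid

Tableau for the negation not (((q and not q) implies Dia (q and not q)) or Dia not q):
1. not (((q and not q) implies Dia (q and not q)) or Dia not q), w0
2. not ((q and not q) implies Dia (q and not q)), w0   [neg-or-rule on 1]
3. not Dia not q, w0   [neg-or-rule on 1]
4. q and not q, w0   [neg-implies-rule on 2]
5. not Dia (q and not q), w0   [neg-implies-rule on 2]
6. q, w0   [and-rule on 4]
7. not q, w0   [and-rule on 4]
Accessibility: w0Rw0
Branch closes: q and not q both at w0.
All branches of the negation close; one closing branch shown above.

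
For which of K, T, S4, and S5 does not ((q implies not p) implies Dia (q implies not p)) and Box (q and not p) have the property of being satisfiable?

T-tableau for the formula:
1. not ((q implies not p) implies Dia (q implies not p)) and Box (q and not p), 0
2. not ((q implies not p) implies Dia (q implies not p)), 0
3. Box (q and not p), 0
4. q implies not p, 0
5. not Dia (q implies not p), 0
6. q and not p, 0
7. q, 0
8. not p, 0
9. not (q implies not p), 0
10. p, 0
Accessibility: 0R0
Branch closes: p and not p both at 0.
Every branch closes (one shown): unsatisfiable in T, hence also in S4, S5 (every S4/S5-frame is a T-frame).
K-tableau for the formula:
1. not ((q implies not p) implies Dia (q implies not p)) and Box (q and not p), 0
2. not ((q implies not p) implies Dia (q implies not p)), 0
3. Box (q and not p), 0
4. q implies not p, 0
5. not Dia (q implies not p), 0
6. not p, 0
Complete open branch: satisfiable in K.

K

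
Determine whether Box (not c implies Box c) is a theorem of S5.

Invalid (countermodel exists)

Tableau for the negation not Box (not c implies Box c):
1. not Box (not c implies Box c), u
2. not (not c implies Box c), v
3. not c, v
4. not Box c, v
5. not c, w
Accessibility: uRu, uRv, uRw, vRu, vRv, vRw, wRu, wRv, wRw
The negation has an open branch (countermodel exists).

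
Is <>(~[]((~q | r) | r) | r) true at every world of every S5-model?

Tableau for the negation ~<>(~[]((~q | r) | r) | r):
1. ~<>(~[]((~q | r) | r) | r), w0
2. ~(~[]((~q | r) | r) | r), w0
3. []((~q | r) | r), w0
4. ~r, w0
5. (~q | r) | r, w0
6. ~q | r, w0
7. ~q, w0
Accessibility: w0Rw0
The negation has an open branch (countermodel exists).

Invalid (countermodel exists)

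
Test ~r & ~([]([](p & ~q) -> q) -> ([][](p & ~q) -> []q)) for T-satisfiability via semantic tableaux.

No, unsatisfiable

1. ~r & ~([]([](p & ~q) -> q) -> ([][](p & ~q) -> []q)), w0
2. ~r, w0
3. ~([]([](p & ~q) -> q) -> ([][](p & ~q) -> []q)), w0
4. []([](p & ~q) -> q), w0
5. ~([][](p & ~q) -> []q), w0
6. [][](p & ~q), w0
7. ~[]q, w0
8. [](p & ~q) -> q, w0
9. [](p & ~q), w0
10. p & ~q, w0
11. p, w0
12. ~q, w0
13. ~[](p & ~q), w0
14. ~q, w1
15. [](p & ~q) -> q, w1
16. [](p & ~q), w1
17. p & ~q, w1
18. p, w1
19. ~[](p & ~q), w1
20. ~(p & ~q), w2
21. [](p & ~q) -> q, w2
22. [](p & ~q), w2
23. p & ~q, w2
24. p, w2
25. ~q, w2
26. q, w2
Accessibility: w0Rw0, w0Rw1, w0Rw2, w1Rw1, w2Rw2
Branch closes: q and ~q both at w2.
(One branch shown.) All branches close.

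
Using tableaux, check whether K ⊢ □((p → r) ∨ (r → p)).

Tableau for the negation ¬□((p → r) ∨ (r → p)):
1. ¬□((p → r) ∨ (r → p)), w0
2. ¬((p → r) ∨ (r → p)), w1   [¬□-rule on 1: fresh world w1, w0Rw1]
3. ¬(p → r), w1   [¬∨-rule on 2]
4. ¬(r → p), w1   [¬∨-rule on 2]
5. p, w1   [¬→-rule on 3]
6. ¬r, w1   [¬→-rule on 3]
7. r, w1   [¬→-rule on 4]
8. ¬p, w1   [¬→-rule on 4]
Accessibility: w0Rw1
Branch closes: r and ¬r both at w1.
Every branch of the negation's tableau closes; the branch above is one of them.

Valid in K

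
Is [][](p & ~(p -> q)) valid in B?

No, not valid

Tableau for the negation ~[][](p & ~(p -> q)):
1. ~[][](p & ~(p -> q)), u
2. ~[](p & ~(p -> q)), v   [~[]-rule on 1: fresh world v, uRv]
3. ~(p & ~(p -> q)), w   [~[]-rule on 2: fresh world w, vRw]
4. p -> q, w   [~&-rule on 3 (branches; this branch)]
5. q, w   [->-rule on 4 (branches; this branch)]
Accessibility: uRu, uRv, vRu, vRv, vRw, wRv, wRw
The negation has an open branch (countermodel exists).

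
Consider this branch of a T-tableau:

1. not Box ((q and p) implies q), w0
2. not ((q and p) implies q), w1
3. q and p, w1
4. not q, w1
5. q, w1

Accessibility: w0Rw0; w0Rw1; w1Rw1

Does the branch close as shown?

Both q and not q appear at w1.

Yes, closed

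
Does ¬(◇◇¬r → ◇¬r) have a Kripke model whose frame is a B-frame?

1. ¬(◇◇¬r → ◇¬r), 0
2. ◇◇¬r, 0
3. ¬◇¬r, 0
4. r, 0
5. ◇¬r, 1
6. r, 1
7. ¬r, 2
Accessibility: 0R0, 0R1, 1R0, 1R1, 1R2, 2R1, 2R2

Satisfiable (open branch found)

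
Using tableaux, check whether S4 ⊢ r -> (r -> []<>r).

No, not valid

Tableau for the negation ~(r -> (r -> []<>r)):
1. ~(r -> (r -> []<>r)), w0
2. r, w0   [~->-rule on 1]
3. ~(r -> []<>r), w0   [~->-rule on 1]
4. ~[]<>r, w0   [~->-rule on 3]
5. ~<>r, w1   [~[]-rule on 4: fresh world w1, w0Rw1]
6. ~r, w1   [~<>-rule on 5 via w1Rw1]
Accessibility: w0Rw0, w0Rw1, w1Rw1
The negation has an open branch (countermodel exists).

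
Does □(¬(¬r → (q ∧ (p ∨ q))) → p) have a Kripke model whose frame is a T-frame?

1. □(¬(¬r → (q ∧ (p ∨ q))) → p), 0
2. ¬(¬r → (q ∧ (p ∨ q))) → p, 0
3. p, 0
Accessibility: 0R0

Satisfiable (open branch found)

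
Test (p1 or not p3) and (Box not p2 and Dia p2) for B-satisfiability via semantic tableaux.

1. (p1 or not p3) and (Box not p2 and Dia p2), 0
2. p1 or not p3, 0
3. Box not p2 and Dia p2, 0
4. Box not p2, 0
5. Dia p2, 0
6. not p2, 0
7. not p3, 0
8. p2, 1
9. not p2, 1
Accessibility: 0R0, 0R1, 1R0, 1R1
Branch closes: p2 and not p2 both at 1.
All branches of the tableau close; one closing branch shown above.

No, unsatisfiable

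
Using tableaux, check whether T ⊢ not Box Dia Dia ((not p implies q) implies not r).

Tableau for the negation Box Dia Dia ((not p implies q) implies not r):
1. Box Dia Dia ((not p implies q) implies not r), u
2. Dia Dia ((not p implies q) implies not r), u
3. Dia ((not p implies q) implies not r), v
4. Dia Dia ((not p implies q) implies not r), v
5. (not p implies q) implies not r, w
6. not r, w
7. Dia ((not p implies q) implies not r), x
8. (not p implies q) implies not r, y
9. not r, y
Accessibility: uRu, uRv, vRv, vRw, vRx, wRw, xRx, xRy, yRy
The negation has an open branch (countermodel exists).

No, not valid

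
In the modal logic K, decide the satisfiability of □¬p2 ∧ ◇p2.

Unsatisfiable (every branch closes)

1. □¬p2 ∧ ◇p2, w0
2. □¬p2, w0
3. ◇p2, w0
4. p2, w1
5. ¬p2, w1
Accessibility: w0Rw1
Branch closes: p2 and ¬p2 both at w1.
Every branch closes; the branch above is one of them.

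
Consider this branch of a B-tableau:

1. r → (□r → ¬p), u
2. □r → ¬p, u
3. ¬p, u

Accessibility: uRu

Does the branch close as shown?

No, open

No atom appears with both signs at the same world.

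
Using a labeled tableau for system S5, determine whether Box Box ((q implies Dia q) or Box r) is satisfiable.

Satisfiable (open branch found)

1. Box Box ((q implies Dia q) or Box r), 0
2. Box ((q implies Dia q) or Box r), 0
3. (q implies Dia q) or Box r, 0
4. Box r, 0
5. r, 0
Accessibility: 0R0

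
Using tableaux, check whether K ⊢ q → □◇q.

Tableau for the negation ¬(q → □◇q):
1. ¬(q → □◇q), w0
2. q, w0   [¬→-rule on 1]
3. ¬□◇q, w0   [¬→-rule on 1]
4. ¬◇q, w1   [¬□-rule on 3: fresh world w1, w0Rw1]
Accessibility: w0Rw1
The negation has an open branch (countermodel exists).

No, not valid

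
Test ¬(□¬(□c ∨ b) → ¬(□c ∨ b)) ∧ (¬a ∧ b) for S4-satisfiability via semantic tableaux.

No, unsatisfiable

1. ¬(□¬(□c ∨ b) → ¬(□c ∨ b)) ∧ (¬a ∧ b), u
2. ¬(□¬(□c ∨ b) → ¬(□c ∨ b)), u
3. ¬a ∧ b, u
4. □¬(□c ∨ b), u
5. □c ∨ b, u
6. ¬a, u
7. b, u
8. ¬(□c ∨ b), u
9. ¬□c, u
10. ¬b, u
Accessibility: uRu
Branch closes: b and ¬b both at u.
All branches of the tableau close; one closing branch shown above.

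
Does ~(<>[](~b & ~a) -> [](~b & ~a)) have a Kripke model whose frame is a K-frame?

Yes, satisfiable

1. ~(<>[](~b & ~a) -> [](~b & ~a)), u
2. <>[](~b & ~a), u
3. ~[](~b & ~a), u
4. [](~b & ~a), v
5. ~(~b & ~a), w
6. a, w
Accessibility: uRv, uRw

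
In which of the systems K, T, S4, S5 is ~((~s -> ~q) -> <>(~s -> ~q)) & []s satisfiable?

T-tableau for the formula:
1. ~((~s -> ~q) -> <>(~s -> ~q)) & []s, 0
2. ~((~s -> ~q) -> <>(~s -> ~q)), 0   [&-rule on 1]
3. []s, 0   [&-rule on 1]
4. ~s -> ~q, 0   [~->-rule on 2]
5. ~<>(~s -> ~q), 0   [~->-rule on 2]
6. s, 0   [[]-rule on 3 via 0R0]
7. ~(~s -> ~q), 0   [~<>-rule on 5 via 0R0]
8. ~s, 0   [~->-rule on 7]
9. q, 0   [~->-rule on 7]
Accessibility: 0R0
Branch closes: s and ~s both at 0.
Every branch closes (one shown): unsatisfiable in T, hence also in S4, S5 (every S4/S5-frame is a T-frame).
K-tableau for the formula:
1. ~((~s -> ~q) -> <>(~s -> ~q)) & []s, 0
2. ~((~s -> ~q) -> <>(~s -> ~q)), 0   [&-rule on 1]
3. []s, 0   [&-rule on 1]
4. ~s -> ~q, 0   [~->-rule on 2]
5. ~<>(~s -> ~q), 0   [~->-rule on 2]
6. ~q, 0   [->-rule on 4 (branches; this branch)]
Complete open branch: satisfiable in K.

K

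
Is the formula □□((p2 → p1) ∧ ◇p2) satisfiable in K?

Satisfiable (open branch found)

1. □□((p2 → p1) ∧ ◇p2), w0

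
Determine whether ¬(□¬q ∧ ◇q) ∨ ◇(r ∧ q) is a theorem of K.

Tableau for the negation ¬(¬(□¬q ∧ ◇q) ∨ ◇(r ∧ q)):
1. ¬(¬(□¬q ∧ ◇q) ∨ ◇(r ∧ q)), u
2. □¬q ∧ ◇q, u
3. ¬◇(r ∧ q), u
4. □¬q, u
5. ◇q, u
6. q, v
7. ¬(r ∧ q), v
8. ¬q, v
Accessibility: uRv
Branch closes: q and ¬q both at v.
Every branch of the negation's tableau closes; the branch above is one of them.

Yes, valid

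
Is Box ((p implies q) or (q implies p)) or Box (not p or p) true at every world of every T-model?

Yes, valid

Tableau for the negation not (Box ((p implies q) or (q implies p)) or Box (not p or p)):
1. not (Box ((p implies q) or (q implies p)) or Box (not p or p)), 0
2. not Box ((p implies q) or (q implies p)), 0
3. not Box (not p or p), 0
4. not ((p implies q) or (q implies p)), 1
5. not (p implies q), 1
6. not (q implies p), 1
7. p, 1
8. not q, 1
9. q, 1
10. not p, 1
Accessibility: 0R0, 0R1, 1R1
Branch closes: q and not q both at 1.
Every branch of the negation's tableau closes; the branch above is one of them.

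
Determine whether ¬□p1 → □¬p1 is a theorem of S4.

Tableau for the negation ¬(¬□p1 → □¬p1):
1. ¬(¬□p1 → □¬p1), u
2. ¬□p1, u   [¬→-rule on 1]
3. ¬□¬p1, u   [¬→-rule on 1]
4. ¬p1, v   [¬□-rule on 2: fresh world v, uRv]
5. p1, w   [¬□-rule on 3: fresh world w, uRw]
Accessibility: uRu, uRv, uRw, vRv, wRw
The negation has an open branch (countermodel exists).

Invalid (countermodel exists)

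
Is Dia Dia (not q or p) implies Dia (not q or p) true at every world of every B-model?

Tableau for the negation not (Dia Dia (not q or p) implies Dia (not q or p)):
1. not (Dia Dia (not q or p) implies Dia (not q or p)), u
2. Dia Dia (not q or p), u
3. not Dia (not q or p), u
4. not (not q or p), u
5. q, u
6. not p, u
7. Dia (not q or p), v
8. not (not q or p), v
9. q, v
10. not p, v
11. not q or p, w
12. p, w
Accessibility: uRu, uRv, vRu, vRv, vRw, wRv, wRw
The negation has an open branch (countermodel exists).

Not valid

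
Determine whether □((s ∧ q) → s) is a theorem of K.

Tableau for the negation ¬□((s ∧ q) → s):
1. ¬□((s ∧ q) → s), u
2. ¬((s ∧ q) → s), v   [¬□-rule on 1: fresh world v, uRv]
3. s ∧ q, v   [¬→-rule on 2]
4. ¬s, v   [¬→-rule on 2]
5. s, v   [∧-rule on 3]
6. q, v   [∧-rule on 3]
Accessibility: uRv
Branch closes: s and ¬s both at v.
Every branch of the negation's tableau closes; the branch above is one of them.

Valid in K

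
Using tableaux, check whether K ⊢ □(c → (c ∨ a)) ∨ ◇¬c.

Yes, valid

Tableau for the negation ¬(□(c → (c ∨ a)) ∨ ◇¬c):
1. ¬(□(c → (c ∨ a)) ∨ ◇¬c), u
2. ¬□(c → (c ∨ a)), u
3. ¬◇¬c, u
4. ¬(c → (c ∨ a)), v
5. c, v
6. ¬(c ∨ a), v
7. ¬c, v
8. ¬a, v
Accessibility: uRv
Branch closes: c and ¬c both at v.
All branches of the negation close; one closing branch shown above.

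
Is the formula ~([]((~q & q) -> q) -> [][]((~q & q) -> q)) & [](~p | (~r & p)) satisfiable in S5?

Unsatisfiable

1. ~([]((~q & q) -> q) -> [][]((~q & q) -> q)) & [](~p | (~r & p)), 0
2. ~([]((~q & q) -> q) -> [][]((~q & q) -> q)), 0   [&-rule on 1]
3. [](~p | (~r & p)), 0   [&-rule on 1]
4. []((~q & q) -> q), 0   [~->-rule on 2]
5. ~[][]((~q & q) -> q), 0   [~->-rule on 2]
6. ~p | (~r & p), 0   [[]-rule on 3 via 0R0]
7. (~q & q) -> q, 0   [[]-rule on 4 via 0R0]
8. ~r & p, 0   [|-rule on 6 (branches; this branch)]
9. ~r, 0   [&-rule on 8]
10. p, 0   [&-rule on 8]
11. ~(~q & q), 0   [->-rule on 7 (branches; this branch)]
12. ~q, 0   [~&-rule on 11 (branches; this branch)]
13. ~[]((~q & q) -> q), 1   [~[]-rule on 5: fresh world 1, 0R1]
14. ~p | (~r & p), 1   [[]-rule on 3 via 0R1]
15. (~q & q) -> q, 1   [[]-rule on 4 via 0R1]
16. ~r & p, 1   [|-rule on 14 (branches; this branch)]
17. ~r, 1   [&-rule on 16]
18. p, 1   [&-rule on 16]
19. ~(~q & q), 1   [->-rule on 15 (branches; this branch)]
20. ~q, 1   [~&-rule on 19 (branches; this branch)]
21. ~((~q & q) -> q), 2   [~[]-rule on 13: fresh world 2, 1R2]
22. ~q & q, 2   [~->-rule on 21]
23. ~q, 2   [~->-rule on 21]
24. q, 2   [&-rule on 22]
Accessibility: 0R0, 0R1, 0R2, 1R0, 1R1, 1R2, 2R0, 2R1, 2R2
Branch closes: q and ~q both at 2.
All branches of the tableau close; one closing branch shown above.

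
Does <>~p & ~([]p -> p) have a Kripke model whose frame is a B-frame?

Unsatisfiable (every branch closes)

1. <>~p & ~([]p -> p), w0
2. <>~p, w0
3. ~([]p -> p), w0
4. []p, w0
5. ~p, w0
6. p, w0
Accessibility: w0Rw0
Branch closes: p and ~p both at w0.
All branches of the tableau close; one closing branch shown above.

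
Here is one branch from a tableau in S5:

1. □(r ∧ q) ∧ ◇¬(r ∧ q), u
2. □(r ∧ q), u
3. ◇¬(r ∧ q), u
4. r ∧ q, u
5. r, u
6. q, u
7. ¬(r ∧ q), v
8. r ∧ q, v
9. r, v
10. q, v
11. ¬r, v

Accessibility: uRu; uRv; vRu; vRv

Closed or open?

Closed

Both r and ¬r appear at v.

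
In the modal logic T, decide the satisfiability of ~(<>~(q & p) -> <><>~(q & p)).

1. ~(<>~(q & p) -> <><>~(q & p)), w0
2. <>~(q & p), w0   [~->-rule on 1]
3. ~<><>~(q & p), w0   [~->-rule on 1]
4. ~<>~(q & p), w0   [~<>-rule on 3 via w0Rw0]
5. q & p, w0   [~<>-rule on 4 via w0Rw0]
6. q, w0   [&-rule on 5]
7. p, w0   [&-rule on 5]
8. ~(q & p), w1   [<>-rule on 2: fresh world w1, w0Rw1]
9. ~<>~(q & p), w1   [~<>-rule on 3 via w0Rw1]
10. q & p, w1   [~<>-rule on 4 via w0Rw1]
11. q, w1   [&-rule on 10]
12. p, w1   [&-rule on 10]
13. ~p, w1   [~&-rule on 8 (branches; this branch)]
Accessibility: w0Rw0, w0Rw1, w1Rw1
Branch closes: p and ~p both at w1.
Every branch closes; the branch above is one of them.

Unsatisfiable (every branch closes)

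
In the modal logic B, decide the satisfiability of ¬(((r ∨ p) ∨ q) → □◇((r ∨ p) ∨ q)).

Unsatisfiable

1. ¬(((r ∨ p) ∨ q) → □◇((r ∨ p) ∨ q)), 0
2. (r ∨ p) ∨ q, 0
3. ¬□◇((r ∨ p) ∨ q), 0
4. r ∨ p, 0
5. p, 0
6. ¬◇((r ∨ p) ∨ q), 1
7. ¬((r ∨ p) ∨ q), 0
8. ¬(r ∨ p), 0
9. ¬q, 0
10. ¬r, 0
11. ¬p, 0
Accessibility: 0R0, 0R1, 1R0, 1R1
Branch closes: p and ¬p both at 0.
(One branch shown.) All branches close.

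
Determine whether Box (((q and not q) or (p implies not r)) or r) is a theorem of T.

Tableau for the negation not Box (((q and not q) or (p implies not r)) or r):
1. not Box (((q and not q) or (p implies not r)) or r), 0
2. not (((q and not q) or (p implies not r)) or r), 1
3. not ((q and not q) or (p implies not r)), 1
4. not r, 1
5. not (q and not q), 1
6. not (p implies not r), 1
7. p, 1
8. r, 1
Accessibility: 0R0, 0R1, 1R1
Branch closes: r and not r both at 1.
All branches of the negation close; one closing branch shown above.

Valid in T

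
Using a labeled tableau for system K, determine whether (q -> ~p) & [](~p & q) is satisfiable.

Yes, satisfiable

1. (q -> ~p) & [](~p & q), u
2. q -> ~p, u
3. [](~p & q), u
4. ~p, u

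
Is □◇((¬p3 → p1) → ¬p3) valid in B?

Tableau for the negation ¬□◇((¬p3 → p1) → ¬p3):
1. ¬□◇((¬p3 → p1) → ¬p3), w0
2. ¬◇((¬p3 → p1) → ¬p3), w1   [¬□-rule on 1: fresh world w1, w0Rw1]
3. ¬((¬p3 → p1) → ¬p3), w0   [¬◇-rule on 2 via w1Rw0]
4. ¬p3 → p1, w0   [¬→-rule on 3]
5. p3, w0   [¬→-rule on 3]
6. ¬((¬p3 → p1) → ¬p3), w1   [¬◇-rule on 2 via w1Rw1]
7. ¬p3 → p1, w1   [¬→-rule on 6]
8. p3, w1   [¬→-rule on 6]
9. p1, w0   [→-rule on 4 (branches; this branch)]
10. p1, w1   [→-rule on 7 (branches; this branch)]
Accessibility: w0Rw0, w0Rw1, w1Rw0, w1Rw1
The negation has an open branch (countermodel exists).

Not valid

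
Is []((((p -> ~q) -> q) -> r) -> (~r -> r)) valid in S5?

Tableau for the negation ~[]((((p -> ~q) -> q) -> r) -> (~r -> r)):
1. ~[]((((p -> ~q) -> q) -> r) -> (~r -> r)), u
2. ~((((p -> ~q) -> q) -> r) -> (~r -> r)), v   [~[]-rule on 1: fresh world v, uRv]
3. ((p -> ~q) -> q) -> r, v   [~->-rule on 2]
4. ~(~r -> r), v   [~->-rule on 2]
5. ~r, v   [~->-rule on 4]
6. ~((p -> ~q) -> q), v   [->-rule on 3 (branches; this branch)]
7. p -> ~q, v   [~->-rule on 6]
8. ~q, v   [~->-rule on 6]
Accessibility: uRu, uRv, vRu, vRv
The negation has an open branch (countermodel exists).

Invalid (countermodel exists)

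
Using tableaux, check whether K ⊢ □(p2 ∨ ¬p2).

Tableau for the negation ¬□(p2 ∨ ¬p2):
1. ¬□(p2 ∨ ¬p2), u
2. ¬(p2 ∨ ¬p2), v
3. ¬p2, v
4. p2, v
Accessibility: uRv
Branch closes: p2 and ¬p2 both at v.
All branches of the negation close; one closing branch shown above.

Yes, valid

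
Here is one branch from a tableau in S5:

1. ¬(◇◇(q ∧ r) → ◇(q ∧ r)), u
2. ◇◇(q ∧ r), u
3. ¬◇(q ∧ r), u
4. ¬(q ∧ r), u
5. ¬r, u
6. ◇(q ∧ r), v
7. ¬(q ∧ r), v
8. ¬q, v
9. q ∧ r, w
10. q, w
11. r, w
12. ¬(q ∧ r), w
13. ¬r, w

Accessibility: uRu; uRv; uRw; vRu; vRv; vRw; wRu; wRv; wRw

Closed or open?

Closed

Both r and ¬r appear at w.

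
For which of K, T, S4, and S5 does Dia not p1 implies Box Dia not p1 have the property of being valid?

S5-tableau for the negation not (Dia not p1 implies Box Dia not p1):
1. not (Dia not p1 implies Box Dia not p1), 0
2. Dia not p1, 0
3. not Box Dia not p1, 0
4. not p1, 1
5. not Dia not p1, 2
6. p1, 0
7. p1, 1
Accessibility: 0R0, 0R1, 0R2, 1R0, 1R1, 1R2, 2R0, 2R1, 2R2
Branch closes: p1 and not p1 both at 1.
Every branch closes (one shown): valid in S5.
S4-tableau for the negation not (Dia not p1 implies Box Dia not p1):
1. not (Dia not p1 implies Box Dia not p1), 0
2. Dia not p1, 0
3. not Box Dia not p1, 0
4. not p1, 1
5. not Dia not p1, 2
6. p1, 2
Accessibility: 0R0, 0R1, 0R2, 1R1, 2R2
Complete open branch: countermodel on an S4-frame, so not valid in S4, nor in K, T (the same frame is also a K-frame and a T-frame).

S5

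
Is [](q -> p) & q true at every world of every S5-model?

Tableau for the negation ~([](q -> p) & q):
1. ~([](q -> p) & q), w0
2. ~q, w0
Accessibility: w0Rw0
The negation has an open branch (countermodel exists).

Invalid (countermodel exists)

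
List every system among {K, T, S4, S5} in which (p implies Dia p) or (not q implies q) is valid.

T-tableau for the negation not ((p implies Dia p) or (not q implies q)):
1. not ((p implies Dia p) or (not q implies q)), 0
2. not (p implies Dia p), 0
3. not (not q implies q), 0
4. p, 0
5. not Dia p, 0
6. not q, 0
7. not p, 0
Accessibility: 0R0
Branch closes: p and not p both at 0.
Every branch closes (one shown): valid in T, hence also in S4, S5 (every theorem of T is a theorem of S4 and S5).
K-tableau for the negation not ((p implies Dia p) or (not q implies q)):
1. not ((p implies Dia p) or (not q implies q)), 0
2. not (p implies Dia p), 0
3. not (not q implies q), 0
4. p, 0
5. not Dia p, 0
6. not q, 0
Complete open branch: countermodel on a K-frame, so not valid in K.

T, S4, S5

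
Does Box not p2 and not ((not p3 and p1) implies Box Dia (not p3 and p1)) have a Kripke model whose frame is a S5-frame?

1. Box not p2 and not ((not p3 and p1) implies Box Dia (not p3 and p1)), 0
2. Box not p2, 0
3. not ((not p3 and p1) implies Box Dia (not p3 and p1)), 0
4. not p3 and p1, 0
5. not Box Dia (not p3 and p1), 0
6. not p3, 0
7. p1, 0
8. not p2, 0
9. not Dia (not p3 and p1), 1
10. not p2, 1
11. not (not p3 and p1), 0
12. not (not p3 and p1), 1
13. not p1, 0
Accessibility: 0R0, 0R1, 1R0, 1R1
Branch closes: p1 and not p1 both at 0.
All branches of the tableau close; one closing branch shown above.

Unsatisfiable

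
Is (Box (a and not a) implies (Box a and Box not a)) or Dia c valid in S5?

Yes, valid

Tableau for the negation not ((Box (a and not a) implies (Box a and Box not a)) or Dia c):
1. not ((Box (a and not a) implies (Box a and Box not a)) or Dia c), 0
2. not (Box (a and not a) implies (Box a and Box not a)), 0
3. not Dia c, 0
4. Box (a and not a), 0
5. not (Box a and Box not a), 0
6. not c, 0
7. a and not a, 0
8. a, 0
9. not a, 0
Accessibility: 0R0
Branch closes: a and not a both at 0.
All branches of the negation close; one closing branch shown above.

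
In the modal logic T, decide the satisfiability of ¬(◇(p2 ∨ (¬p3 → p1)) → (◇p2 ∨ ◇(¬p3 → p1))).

1. ¬(◇(p2 ∨ (¬p3 → p1)) → (◇p2 ∨ ◇(¬p3 → p1))), 0
2. ◇(p2 ∨ (¬p3 → p1)), 0   [¬→-rule on 1]
3. ¬(◇p2 ∨ ◇(¬p3 → p1)), 0   [¬→-rule on 1]
4. ¬◇p2, 0   [¬∨-rule on 3]
5. ¬◇(¬p3 → p1), 0   [¬∨-rule on 3]
6. ¬p2, 0   [¬◇-rule on 4 via 0R0]
7. ¬(¬p3 → p1), 0   [¬◇-rule on 5 via 0R0]
8. ¬p3, 0   [¬→-rule on 7]
9. ¬p1, 0   [¬→-rule on 7]
10. p2 ∨ (¬p3 → p1), 1   [◇-rule on 2: fresh world 1, 0R1]
11. ¬p2, 1   [¬◇-rule on 4 via 0R1]
12. ¬(¬p3 → p1), 1   [¬◇-rule on 5 via 0R1]
13. ¬p3, 1   [¬→-rule on 12]
14. ¬p1, 1   [¬→-rule on 12]
15. ¬p3 → p1, 1   [∨-rule on 10 (branches; this branch)]
16. p1, 1   [→-rule on 15 (branches; this branch)]
Accessibility: 0R0, 0R1, 1R1
Branch closes: p1 and ¬p1 both at 1.
All branches of the tableau close; one closing branch shown above.

No, unsatisfiable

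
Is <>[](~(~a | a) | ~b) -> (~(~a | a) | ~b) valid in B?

Tableau for the negation ~(<>[](~(~a | a) | ~b) -> (~(~a | a) | ~b)):
1. ~(<>[](~(~a | a) | ~b) -> (~(~a | a) | ~b)), w0
2. <>[](~(~a | a) | ~b), w0
3. ~(~(~a | a) | ~b), w0
4. ~a | a, w0
5. b, w0
6. a, w0
7. [](~(~a | a) | ~b), w1
8. ~(~a | a) | ~b, w0
9. ~(~a | a) | ~b, w1
10. ~(~a | a), w0
11. ~a, w0
Accessibility: w0Rw0, w0Rw1, w1Rw0, w1Rw1
Branch closes: a and ~a both at w0.
Every branch of the negation's tableau closes; the branch above is one of them.

Yes, valid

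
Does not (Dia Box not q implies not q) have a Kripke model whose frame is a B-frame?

Unsatisfiable (every branch closes)

1. not (Dia Box not q implies not q), u
2. Dia Box not q, u
3. q, u
4. Box not q, v
5. not q, u
Accessibility: uRu, uRv, vRu, vRv
Branch closes: q and not q both at u.
All branches of the tableau close; one closing branch shown above.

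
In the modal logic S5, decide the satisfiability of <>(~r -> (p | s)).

1. <>(~r -> (p | s)), w0
2. ~r -> (p | s), w1
3. p | s, w1
4. s, w1
Accessibility: w0Rw0, w0Rw1, w1Rw0, w1Rw1

Yes, satisfiable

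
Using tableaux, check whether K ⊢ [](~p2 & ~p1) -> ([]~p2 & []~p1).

Tableau for the negation ~([](~p2 & ~p1) -> ([]~p2 & []~p1)):
1. ~([](~p2 & ~p1) -> ([]~p2 & []~p1)), 0
2. [](~p2 & ~p1), 0
3. ~([]~p2 & []~p1), 0
4. ~[]~p1, 0
5. p1, 1
6. ~p2 & ~p1, 1
7. ~p2, 1
8. ~p1, 1
Accessibility: 0R1
Branch closes: p1 and ~p1 both at 1.
Every branch of the negation's tableau closes; the branch above is one of them.

Yes, valid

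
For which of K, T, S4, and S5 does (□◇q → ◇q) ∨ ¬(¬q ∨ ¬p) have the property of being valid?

T, S4, S5

K-tableau for the negation ¬((□◇q → ◇q) ∨ ¬(¬q ∨ ¬p)):
1. ¬((□◇q → ◇q) ∨ ¬(¬q ∨ ¬p)), w0
2. ¬(□◇q → ◇q), w0
3. ¬q ∨ ¬p, w0
4. □◇q, w0
5. ¬◇q, w0
6. ¬p, w0
Complete open branch: countermodel on a K-frame, so not valid in K.
T-tableau for the negation ¬((□◇q → ◇q) ∨ ¬(¬q ∨ ¬p)):
1. ¬((□◇q → ◇q) ∨ ¬(¬q ∨ ¬p)), w0
2. ¬(□◇q → ◇q), w0
3. ¬q ∨ ¬p, w0
4. □◇q, w0
5. ¬◇q, w0
6. ◇q, w0
7. ¬q, w0
8. ¬p, w0
9. q, w1
10. ◇q, w1
11. ¬q, w1
Accessibility: w0Rw0, w0Rw1, w1Rw1
Branch closes: q and ¬q both at w1.
Every branch closes (one shown): valid in T, hence also in S4, S5 (every theorem of T is a theorem of S4 and S5).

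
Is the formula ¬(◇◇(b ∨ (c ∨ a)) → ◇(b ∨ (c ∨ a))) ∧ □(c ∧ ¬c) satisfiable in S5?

Unsatisfiable

1. ¬(◇◇(b ∨ (c ∨ a)) → ◇(b ∨ (c ∨ a))) ∧ □(c ∧ ¬c), 0
2. ¬(◇◇(b ∨ (c ∨ a)) → ◇(b ∨ (c ∨ a))), 0
3. □(c ∧ ¬c), 0
4. ◇◇(b ∨ (c ∨ a)), 0
5. ¬◇(b ∨ (c ∨ a)), 0
6. c ∧ ¬c, 0
7. c, 0
8. ¬c, 0
Accessibility: 0R0
Branch closes: c and ¬c both at 0.
All branches of the tableau close; one closing branch shown above.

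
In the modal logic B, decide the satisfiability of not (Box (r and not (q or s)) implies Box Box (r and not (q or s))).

1. not (Box (r and not (q or s)) implies Box Box (r and not (q or s))), w0
2. Box (r and not (q or s)), w0
3. not Box Box (r and not (q or s)), w0
4. r and not (q or s), w0
5. r, w0
6. not (q or s), w0
7. not q, w0
8. not s, w0
9. not Box (r and not (q or s)), w1
10. r and not (q or s), w1
11. r, w1
12. not (q or s), w1
13. not q, w1
14. not s, w1
15. not (r and not (q or s)), w2
16. q or s, w2
17. s, w2
Accessibility: w0Rw0, w0Rw1, w1Rw0, w1Rw1, w1Rw2, w2Rw1, w2Rw2

Satisfiable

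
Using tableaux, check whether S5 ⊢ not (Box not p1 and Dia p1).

Valid in S5

Tableau for the negation Box not p1 and Dia p1:
1. Box not p1 and Dia p1, u
2. Box not p1, u   [and-rule on 1]
3. Dia p1, u   [and-rule on 1]
4. not p1, u   [Box-rule on 2 via uRu]
5. p1, v   [Dia-rule on 3: fresh world v, uRv]
6. not p1, v   [Box-rule on 2 via uRv]
Accessibility: uRu, uRv, vRu, vRv
Branch closes: p1 and not p1 both at v.
All branches of the negation close; one closing branch shown above.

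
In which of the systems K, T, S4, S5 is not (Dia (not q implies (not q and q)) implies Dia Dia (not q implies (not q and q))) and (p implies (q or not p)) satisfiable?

K-tableau for the formula:
1. not (Dia (not q implies (not q and q)) implies Dia Dia (not q implies (not q and q))) and (p implies (q or not p)), 0
2. not (Dia (not q implies (not q and q)) implies Dia Dia (not q implies (not q and q))), 0
3. p implies (q or not p), 0
4. Dia (not q implies (not q and q)), 0
5. not Dia Dia (not q implies (not q and q)), 0
6. q or not p, 0
7. not p, 0
8. not q implies (not q and q), 1
9. not Dia (not q implies (not q and q)), 1
10. q, 1
Accessibility: 0R1
Complete open branch: satisfiable in K.
T-tableau for the formula:
1. not (Dia (not q implies (not q and q)) implies Dia Dia (not q implies (not q and q))) and (p implies (q or not p)), 0
2. not (Dia (not q implies (not q and q)) implies Dia Dia (not q implies (not q and q))), 0
3. p implies (q or not p), 0
4. Dia (not q implies (not q and q)), 0
5. not Dia Dia (not q implies (not q and q)), 0
6. not Dia (not q implies (not q and q)), 0
7. not (not q implies (not q and q)), 0
8. not q, 0
9. not (not q and q), 0
10. q or not p, 0
11. not p, 0
12. not q implies (not q and q), 1
13. not Dia (not q implies (not q and q)), 1
14. not (not q implies (not q and q)), 1
15. not q, 1
16. not (not q and q), 1
17. not q and q, 1
18. q, 1
Accessibility: 0R0, 0R1, 1R1
Branch closes: q and not q both at 1.
Every branch closes (one shown): unsatisfiable in T, hence also in S4, S5 (every S4/S5-frame is a T-frame).

K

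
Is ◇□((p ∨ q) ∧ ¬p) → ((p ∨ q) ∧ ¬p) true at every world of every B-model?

Valid in B

Tableau for the negation ¬(◇□((p ∨ q) ∧ ¬p) → ((p ∨ q) ∧ ¬p)):
1. ¬(◇□((p ∨ q) ∧ ¬p) → ((p ∨ q) ∧ ¬p)), w0
2. ◇□((p ∨ q) ∧ ¬p), w0
3. ¬((p ∨ q) ∧ ¬p), w0
4. ¬(p ∨ q), w0
5. ¬p, w0
6. ¬q, w0
7. □((p ∨ q) ∧ ¬p), w1
8. (p ∨ q) ∧ ¬p, w0
9. p ∨ q, w0
10. (p ∨ q) ∧ ¬p, w1
11. p ∨ q, w1
12. ¬p, w1
13. q, w0
Accessibility: w0Rw0, w0Rw1, w1Rw0, w1Rw1
Branch closes: q and ¬q both at w0.
Every branch of the negation's tableau closes; the branch above is one of them.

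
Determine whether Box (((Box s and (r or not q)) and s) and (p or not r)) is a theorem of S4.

No, not valid

Tableau for the negation not Box (((Box s and (r or not q)) and s) and (p or not r)):
1. not Box (((Box s and (r or not q)) and s) and (p or not r)), 0
2. not (((Box s and (r or not q)) and s) and (p or not r)), 1
3. not (p or not r), 1
4. not p, 1
5. r, 1
Accessibility: 0R0, 0R1, 1R1
The negation has an open branch (countermodel exists).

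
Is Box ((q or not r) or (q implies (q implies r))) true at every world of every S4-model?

Yes, valid

Tableau for the negation not Box ((q or not r) or (q implies (q implies r))):
1. not Box ((q or not r) or (q implies (q implies r))), u
2. not ((q or not r) or (q implies (q implies r))), v
3. not (q or not r), v
4. not (q implies (q implies r)), v
5. not q, v
6. r, v
7. q, v
8. not (q implies r), v
Accessibility: uRu, uRv, vRv
Branch closes: q and not q both at v.
Every branch of the negation's tableau closes; the branch above is one of them.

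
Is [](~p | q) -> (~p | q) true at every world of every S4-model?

Tableau for the negation ~([](~p | q) -> (~p | q)):
1. ~([](~p | q) -> (~p | q)), u
2. [](~p | q), u
3. ~(~p | q), u
4. p, u
5. ~q, u
6. ~p | q, u
7. q, u
Accessibility: uRu
Branch closes: q and ~q both at u.
All branches of the negation close; one closing branch shown above.

Valid in S4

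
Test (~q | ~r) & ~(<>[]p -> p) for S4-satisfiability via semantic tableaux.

1. (~q | ~r) & ~(<>[]p -> p), u
2. ~q | ~r, u   [&-rule on 1]
3. ~(<>[]p -> p), u   [&-rule on 1]
4. <>[]p, u   [~->-rule on 3]
5. ~p, u   [~->-rule on 3]
6. ~r, u   [|-rule on 2 (branches; this branch)]
7. []p, v   [<>-rule on 4: fresh world v, uRv]
8. p, v   [[]-rule on 7 via vRv]
Accessibility: uRu, uRv, vRv

Yes, satisfiable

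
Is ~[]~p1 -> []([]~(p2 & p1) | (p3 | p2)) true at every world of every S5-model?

Tableau for the negation ~(~[]~p1 -> []([]~(p2 & p1) | (p3 | p2))):
1. ~(~[]~p1 -> []([]~(p2 & p1) | (p3 | p2))), 0
2. ~[]~p1, 0
3. ~[]([]~(p2 & p1) | (p3 | p2)), 0
4. p1, 1
5. ~([]~(p2 & p1) | (p3 | p2)), 2
6. ~[]~(p2 & p1), 2
7. ~(p3 | p2), 2
8. ~p3, 2
9. ~p2, 2
10. p2 & p1, 3
11. p2, 3
12. p1, 3
Accessibility: 0R0, 0R1, 0R2, 0R3, 1R0, 1R1, 1R2, 1R3, 2R0, 2R1, 2R2, 2R3, 3R0, 3R1, 3R2, 3R3
The negation has an open branch (countermodel exists).

No, not valid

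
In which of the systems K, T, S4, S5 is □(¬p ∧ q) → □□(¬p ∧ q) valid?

S4-tableau for the negation ¬(□(¬p ∧ q) → □□(¬p ∧ q)):
1. ¬(□(¬p ∧ q) → □□(¬p ∧ q)), w0
2. □(¬p ∧ q), w0
3. ¬□□(¬p ∧ q), w0
4. ¬p ∧ q, w0
5. ¬p, w0
6. q, w0
7. ¬□(¬p ∧ q), w1
8. ¬p ∧ q, w1
9. ¬p, w1
10. q, w1
11. ¬(¬p ∧ q), w2
12. ¬p ∧ q, w2
13. ¬p, w2
14. q, w2
15. ¬q, w2
Accessibility: w0Rw0, w0Rw1, w0Rw2, w1Rw1, w1Rw2, w2Rw2
Branch closes: q and ¬q both at w2.
Every branch closes (one shown): valid in S4, hence also in S5 (every theorem of S4 is a theorem of S5).
T-tableau for the negation ¬(□(¬p ∧ q) → □□(¬p ∧ q)):
1. ¬(□(¬p ∧ q) → □□(¬p ∧ q)), w0
2. □(¬p ∧ q), w0
3. ¬□□(¬p ∧ q), w0
4. ¬p ∧ q, w0
5. ¬p, w0
6. q, w0
7. ¬□(¬p ∧ q), w1
8. ¬p ∧ q, w1
9. ¬p, w1
10. q, w1
11. ¬(¬p ∧ q), w2
12. ¬q, w2
Accessibility: w0Rw0, w0Rw1, w1Rw1, w1Rw2, w2Rw2
Complete open branch: countermodel on a T-frame, so not valid in T, nor in K (the same frame is also a K-frame).

S4, S5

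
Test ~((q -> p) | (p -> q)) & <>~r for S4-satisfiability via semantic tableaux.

1. ~((q -> p) | (p -> q)) & <>~r, 0
2. ~((q -> p) | (p -> q)), 0   [&-rule on 1]
3. <>~r, 0   [&-rule on 1]
4. ~(q -> p), 0   [~|-rule on 2]
5. ~(p -> q), 0   [~|-rule on 2]
6. q, 0   [~->-rule on 4]
7. ~p, 0   [~->-rule on 4]
8. p, 0   [~->-rule on 5]
9. ~q, 0   [~->-rule on 5]
Accessibility: 0R0
Branch closes: p and ~p both at 0.
(One branch shown.) All branches close.

Unsatisfiable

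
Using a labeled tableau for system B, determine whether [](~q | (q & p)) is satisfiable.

Satisfiable

1. [](~q | (q & p)), w0
2. ~q | (q & p), w0
3. q & p, w0
4. q, w0
5. p, w0
Accessibility: w0Rw0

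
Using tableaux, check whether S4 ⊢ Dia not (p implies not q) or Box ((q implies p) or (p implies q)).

Valid in S4

Tableau for the negation not (Dia not (p implies not q) or Box ((q implies p) or (p implies q))):
1. not (Dia not (p implies not q) or Box ((q implies p) or (p implies q))), w0
2. not Dia not (p implies not q), w0
3. not Box ((q implies p) or (p implies q)), w0
4. p implies not q, w0
5. not q, w0
6. not ((q implies p) or (p implies q)), w1
7. not (q implies p), w1
8. not (p implies q), w1
9. q, w1
10. not p, w1
11. p, w1
12. not q, w1
Accessibility: w0Rw0, w0Rw1, w1Rw1
Branch closes: p and not p both at w1.
Every branch of the negation's tableau closes; the branch above is one of them.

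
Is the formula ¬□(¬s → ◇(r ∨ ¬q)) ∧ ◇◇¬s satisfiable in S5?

Yes, satisfiable

1. ¬□(¬s → ◇(r ∨ ¬q)) ∧ ◇◇¬s, u
2. ¬□(¬s → ◇(r ∨ ¬q)), u   [∧-rule on 1]
3. ◇◇¬s, u   [∧-rule on 1]
4. ¬(¬s → ◇(r ∨ ¬q)), v   [¬□-rule on 2: fresh world v, uRv]
5. ¬s, v   [¬→-rule on 4]
6. ¬◇(r ∨ ¬q), v   [¬→-rule on 4]
7. ¬(r ∨ ¬q), u   [¬◇-rule on 6 via vRu]
8. ¬r, u   [¬∨-rule on 7]
9. q, u   [¬∨-rule on 7]
10. ¬(r ∨ ¬q), v   [¬◇-rule on 6 via vRv]
11. ¬r, v   [¬∨-rule on 10]
12. q, v   [¬∨-rule on 10]
13. ◇¬s, w   [◇-rule on 3: fresh world w, uRw]
14. ¬(r ∨ ¬q), w   [¬◇-rule on 6 via vRw]
15. ¬r, w   [¬∨-rule on 14]
16. q, w   [¬∨-rule on 14]
17. ¬s, x   [◇-rule on 13: fresh world x, wRx]
18. ¬(r ∨ ¬q), x   [¬◇-rule on 6 via vRx]
19. ¬r, x   [¬∨-rule on 18]
20. q, x   [¬∨-rule on 18]
Accessibility: uRu, uRv, uRw, uRx, vRu, vRv, vRw, vRx, wRu, wRv, wRw, wRx, xRu, xRv, xRw, xRx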